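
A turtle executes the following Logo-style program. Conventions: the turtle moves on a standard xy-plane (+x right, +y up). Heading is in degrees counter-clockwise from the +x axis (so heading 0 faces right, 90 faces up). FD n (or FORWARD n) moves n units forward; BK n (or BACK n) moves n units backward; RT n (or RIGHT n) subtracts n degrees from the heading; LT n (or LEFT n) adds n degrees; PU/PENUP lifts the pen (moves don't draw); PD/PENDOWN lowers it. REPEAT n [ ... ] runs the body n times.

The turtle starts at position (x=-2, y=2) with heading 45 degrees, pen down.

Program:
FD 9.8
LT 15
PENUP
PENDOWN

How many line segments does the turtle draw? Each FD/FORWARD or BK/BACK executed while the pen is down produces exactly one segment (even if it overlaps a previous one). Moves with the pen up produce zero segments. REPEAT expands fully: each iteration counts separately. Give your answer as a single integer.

Answer: 1

Derivation:
Executing turtle program step by step:
Start: pos=(-2,2), heading=45, pen down
FD 9.8: (-2,2) -> (4.93,8.93) [heading=45, draw]
LT 15: heading 45 -> 60
PU: pen up
PD: pen down
Final: pos=(4.93,8.93), heading=60, 1 segment(s) drawn
Segments drawn: 1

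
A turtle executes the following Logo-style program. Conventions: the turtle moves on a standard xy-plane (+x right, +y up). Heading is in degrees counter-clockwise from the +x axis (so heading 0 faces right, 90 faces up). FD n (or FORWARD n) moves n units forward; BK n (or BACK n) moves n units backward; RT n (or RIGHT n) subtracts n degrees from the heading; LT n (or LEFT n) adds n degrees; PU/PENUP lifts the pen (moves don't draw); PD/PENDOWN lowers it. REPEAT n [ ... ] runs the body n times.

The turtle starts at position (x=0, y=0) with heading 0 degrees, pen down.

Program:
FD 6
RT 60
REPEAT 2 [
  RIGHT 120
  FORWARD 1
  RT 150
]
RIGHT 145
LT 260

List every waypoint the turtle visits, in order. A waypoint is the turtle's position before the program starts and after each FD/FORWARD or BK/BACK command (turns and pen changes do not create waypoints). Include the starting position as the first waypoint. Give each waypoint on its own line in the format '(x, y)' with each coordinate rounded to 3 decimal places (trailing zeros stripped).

Executing turtle program step by step:
Start: pos=(0,0), heading=0, pen down
FD 6: (0,0) -> (6,0) [heading=0, draw]
RT 60: heading 0 -> 300
REPEAT 2 [
  -- iteration 1/2 --
  RT 120: heading 300 -> 180
  FD 1: (6,0) -> (5,0) [heading=180, draw]
  RT 150: heading 180 -> 30
  -- iteration 2/2 --
  RT 120: heading 30 -> 270
  FD 1: (5,0) -> (5,-1) [heading=270, draw]
  RT 150: heading 270 -> 120
]
RT 145: heading 120 -> 335
LT 260: heading 335 -> 235
Final: pos=(5,-1), heading=235, 3 segment(s) drawn
Waypoints (4 total):
(0, 0)
(6, 0)
(5, 0)
(5, -1)

Answer: (0, 0)
(6, 0)
(5, 0)
(5, -1)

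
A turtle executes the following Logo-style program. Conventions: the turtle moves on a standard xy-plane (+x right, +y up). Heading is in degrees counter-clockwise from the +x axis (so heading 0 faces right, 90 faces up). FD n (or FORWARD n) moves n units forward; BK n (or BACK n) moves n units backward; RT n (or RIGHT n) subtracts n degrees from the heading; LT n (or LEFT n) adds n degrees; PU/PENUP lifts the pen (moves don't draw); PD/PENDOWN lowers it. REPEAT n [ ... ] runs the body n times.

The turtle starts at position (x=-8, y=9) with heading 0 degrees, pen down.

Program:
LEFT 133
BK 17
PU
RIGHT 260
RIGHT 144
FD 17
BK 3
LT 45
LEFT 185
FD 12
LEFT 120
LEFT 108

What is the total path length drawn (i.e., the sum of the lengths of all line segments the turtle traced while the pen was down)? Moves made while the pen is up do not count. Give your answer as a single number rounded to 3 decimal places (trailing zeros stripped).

Executing turtle program step by step:
Start: pos=(-8,9), heading=0, pen down
LT 133: heading 0 -> 133
BK 17: (-8,9) -> (3.594,-3.433) [heading=133, draw]
PU: pen up
RT 260: heading 133 -> 233
RT 144: heading 233 -> 89
FD 17: (3.594,-3.433) -> (3.891,13.564) [heading=89, move]
BK 3: (3.891,13.564) -> (3.838,10.565) [heading=89, move]
LT 45: heading 89 -> 134
LT 185: heading 134 -> 319
FD 12: (3.838,10.565) -> (12.895,2.692) [heading=319, move]
LT 120: heading 319 -> 79
LT 108: heading 79 -> 187
Final: pos=(12.895,2.692), heading=187, 1 segment(s) drawn

Segment lengths:
  seg 1: (-8,9) -> (3.594,-3.433), length = 17
Total = 17

Answer: 17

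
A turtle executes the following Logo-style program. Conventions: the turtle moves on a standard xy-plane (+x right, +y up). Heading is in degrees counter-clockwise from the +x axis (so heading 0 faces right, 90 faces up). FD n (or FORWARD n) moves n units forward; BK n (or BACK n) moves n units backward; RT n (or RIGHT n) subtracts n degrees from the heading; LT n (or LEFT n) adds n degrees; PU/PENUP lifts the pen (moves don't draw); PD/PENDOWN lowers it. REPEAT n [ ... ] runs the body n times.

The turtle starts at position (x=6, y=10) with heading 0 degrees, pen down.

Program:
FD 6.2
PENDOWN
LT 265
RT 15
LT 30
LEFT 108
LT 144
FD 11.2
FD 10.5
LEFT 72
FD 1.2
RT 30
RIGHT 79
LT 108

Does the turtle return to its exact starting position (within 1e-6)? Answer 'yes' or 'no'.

Answer: no

Derivation:
Executing turtle program step by step:
Start: pos=(6,10), heading=0, pen down
FD 6.2: (6,10) -> (12.2,10) [heading=0, draw]
PD: pen down
LT 265: heading 0 -> 265
RT 15: heading 265 -> 250
LT 30: heading 250 -> 280
LT 108: heading 280 -> 28
LT 144: heading 28 -> 172
FD 11.2: (12.2,10) -> (1.109,11.559) [heading=172, draw]
FD 10.5: (1.109,11.559) -> (-9.289,13.02) [heading=172, draw]
LT 72: heading 172 -> 244
FD 1.2: (-9.289,13.02) -> (-9.815,11.942) [heading=244, draw]
RT 30: heading 244 -> 214
RT 79: heading 214 -> 135
LT 108: heading 135 -> 243
Final: pos=(-9.815,11.942), heading=243, 4 segment(s) drawn

Start position: (6, 10)
Final position: (-9.815, 11.942)
Distance = 15.934; >= 1e-6 -> NOT closed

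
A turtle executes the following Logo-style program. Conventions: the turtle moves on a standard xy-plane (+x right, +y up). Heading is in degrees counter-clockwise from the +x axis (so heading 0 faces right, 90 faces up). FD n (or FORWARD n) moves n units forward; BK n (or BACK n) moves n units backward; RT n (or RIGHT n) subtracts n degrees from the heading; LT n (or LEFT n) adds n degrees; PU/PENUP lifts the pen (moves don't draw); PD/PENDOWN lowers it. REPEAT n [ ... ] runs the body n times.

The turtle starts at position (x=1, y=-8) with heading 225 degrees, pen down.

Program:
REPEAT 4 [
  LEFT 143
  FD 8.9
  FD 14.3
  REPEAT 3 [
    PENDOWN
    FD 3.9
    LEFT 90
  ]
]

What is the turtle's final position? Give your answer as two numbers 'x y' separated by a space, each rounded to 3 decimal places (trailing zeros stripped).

Answer: -5.214 42.3

Derivation:
Executing turtle program step by step:
Start: pos=(1,-8), heading=225, pen down
REPEAT 4 [
  -- iteration 1/4 --
  LT 143: heading 225 -> 8
  FD 8.9: (1,-8) -> (9.813,-6.761) [heading=8, draw]
  FD 14.3: (9.813,-6.761) -> (23.974,-4.771) [heading=8, draw]
  REPEAT 3 [
    -- iteration 1/3 --
    PD: pen down
    FD 3.9: (23.974,-4.771) -> (27.836,-4.228) [heading=8, draw]
    LT 90: heading 8 -> 98
    -- iteration 2/3 --
    PD: pen down
    FD 3.9: (27.836,-4.228) -> (27.293,-0.366) [heading=98, draw]
    LT 90: heading 98 -> 188
    -- iteration 3/3 --
    PD: pen down
    FD 3.9: (27.293,-0.366) -> (23.431,-0.909) [heading=188, draw]
    LT 90: heading 188 -> 278
  ]
  -- iteration 2/4 --
  LT 143: heading 278 -> 61
  FD 8.9: (23.431,-0.909) -> (27.746,6.875) [heading=61, draw]
  FD 14.3: (27.746,6.875) -> (34.679,19.382) [heading=61, draw]
  REPEAT 3 [
    -- iteration 1/3 --
    PD: pen down
    FD 3.9: (34.679,19.382) -> (36.57,22.793) [heading=61, draw]
    LT 90: heading 61 -> 151
    -- iteration 2/3 --
    PD: pen down
    FD 3.9: (36.57,22.793) -> (33.159,24.684) [heading=151, draw]
    LT 90: heading 151 -> 241
    -- iteration 3/3 --
    PD: pen down
    FD 3.9: (33.159,24.684) -> (31.268,21.273) [heading=241, draw]
    LT 90: heading 241 -> 331
  ]
  -- iteration 3/4 --
  LT 143: heading 331 -> 114
  FD 8.9: (31.268,21.273) -> (27.648,29.403) [heading=114, draw]
  FD 14.3: (27.648,29.403) -> (21.832,42.467) [heading=114, draw]
  REPEAT 3 [
    -- iteration 1/3 --
    PD: pen down
    FD 3.9: (21.832,42.467) -> (20.245,46.03) [heading=114, draw]
    LT 90: heading 114 -> 204
    -- iteration 2/3 --
    PD: pen down
    FD 3.9: (20.245,46.03) -> (16.683,44.444) [heading=204, draw]
    LT 90: heading 204 -> 294
    -- iteration 3/3 --
    PD: pen down
    FD 3.9: (16.683,44.444) -> (18.269,40.881) [heading=294, draw]
    LT 90: heading 294 -> 24
  ]
  -- iteration 4/4 --
  LT 143: heading 24 -> 167
  FD 8.9: (18.269,40.881) -> (9.597,42.883) [heading=167, draw]
  FD 14.3: (9.597,42.883) -> (-4.336,46.1) [heading=167, draw]
  REPEAT 3 [
    -- iteration 1/3 --
    PD: pen down
    FD 3.9: (-4.336,46.1) -> (-8.137,46.977) [heading=167, draw]
    LT 90: heading 167 -> 257
    -- iteration 2/3 --
    PD: pen down
    FD 3.9: (-8.137,46.977) -> (-9.014,43.177) [heading=257, draw]
    LT 90: heading 257 -> 347
    -- iteration 3/3 --
    PD: pen down
    FD 3.9: (-9.014,43.177) -> (-5.214,42.3) [heading=347, draw]
    LT 90: heading 347 -> 77
  ]
]
Final: pos=(-5.214,42.3), heading=77, 20 segment(s) drawn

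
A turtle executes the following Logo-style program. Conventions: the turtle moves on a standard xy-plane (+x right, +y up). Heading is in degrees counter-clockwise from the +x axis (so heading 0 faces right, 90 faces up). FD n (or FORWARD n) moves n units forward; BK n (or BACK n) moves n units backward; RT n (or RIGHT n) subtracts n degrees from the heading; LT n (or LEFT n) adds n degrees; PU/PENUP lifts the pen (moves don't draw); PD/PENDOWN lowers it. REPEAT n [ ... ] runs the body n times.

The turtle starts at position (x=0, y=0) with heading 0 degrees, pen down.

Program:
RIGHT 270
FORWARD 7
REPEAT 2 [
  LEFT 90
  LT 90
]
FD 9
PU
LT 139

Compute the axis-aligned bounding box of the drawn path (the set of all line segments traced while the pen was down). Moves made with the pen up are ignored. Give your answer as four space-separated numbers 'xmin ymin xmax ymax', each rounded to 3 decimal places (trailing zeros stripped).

Executing turtle program step by step:
Start: pos=(0,0), heading=0, pen down
RT 270: heading 0 -> 90
FD 7: (0,0) -> (0,7) [heading=90, draw]
REPEAT 2 [
  -- iteration 1/2 --
  LT 90: heading 90 -> 180
  LT 90: heading 180 -> 270
  -- iteration 2/2 --
  LT 90: heading 270 -> 0
  LT 90: heading 0 -> 90
]
FD 9: (0,7) -> (0,16) [heading=90, draw]
PU: pen up
LT 139: heading 90 -> 229
Final: pos=(0,16), heading=229, 2 segment(s) drawn

Segment endpoints: x in {0, 0, 0}, y in {0, 7, 16}
xmin=0, ymin=0, xmax=0, ymax=16

Answer: 0 0 0 16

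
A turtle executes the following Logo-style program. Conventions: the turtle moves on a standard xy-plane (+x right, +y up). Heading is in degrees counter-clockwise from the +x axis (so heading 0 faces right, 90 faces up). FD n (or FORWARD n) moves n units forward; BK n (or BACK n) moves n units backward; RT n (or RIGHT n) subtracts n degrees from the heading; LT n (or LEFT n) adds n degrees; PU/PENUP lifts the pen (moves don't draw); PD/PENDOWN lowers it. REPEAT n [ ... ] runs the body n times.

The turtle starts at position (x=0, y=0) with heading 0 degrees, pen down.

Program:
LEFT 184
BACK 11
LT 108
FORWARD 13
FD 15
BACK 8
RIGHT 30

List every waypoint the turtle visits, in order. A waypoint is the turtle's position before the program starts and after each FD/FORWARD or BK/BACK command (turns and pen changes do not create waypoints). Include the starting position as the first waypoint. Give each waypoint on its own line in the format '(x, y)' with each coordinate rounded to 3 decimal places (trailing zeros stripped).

Executing turtle program step by step:
Start: pos=(0,0), heading=0, pen down
LT 184: heading 0 -> 184
BK 11: (0,0) -> (10.973,0.767) [heading=184, draw]
LT 108: heading 184 -> 292
FD 13: (10.973,0.767) -> (15.843,-11.286) [heading=292, draw]
FD 15: (15.843,-11.286) -> (21.462,-25.194) [heading=292, draw]
BK 8: (21.462,-25.194) -> (18.465,-17.776) [heading=292, draw]
RT 30: heading 292 -> 262
Final: pos=(18.465,-17.776), heading=262, 4 segment(s) drawn
Waypoints (5 total):
(0, 0)
(10.973, 0.767)
(15.843, -11.286)
(21.462, -25.194)
(18.465, -17.776)

Answer: (0, 0)
(10.973, 0.767)
(15.843, -11.286)
(21.462, -25.194)
(18.465, -17.776)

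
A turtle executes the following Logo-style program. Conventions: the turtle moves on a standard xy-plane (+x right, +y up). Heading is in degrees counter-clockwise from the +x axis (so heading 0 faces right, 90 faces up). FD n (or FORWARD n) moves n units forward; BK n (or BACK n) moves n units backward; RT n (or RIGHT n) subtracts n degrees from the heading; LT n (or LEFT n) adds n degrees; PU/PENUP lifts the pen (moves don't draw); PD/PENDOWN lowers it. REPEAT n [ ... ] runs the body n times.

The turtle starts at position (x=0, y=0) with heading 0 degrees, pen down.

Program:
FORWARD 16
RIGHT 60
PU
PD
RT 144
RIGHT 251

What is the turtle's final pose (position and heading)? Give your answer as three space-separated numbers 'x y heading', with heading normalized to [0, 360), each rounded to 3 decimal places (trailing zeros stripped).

Answer: 16 0 265

Derivation:
Executing turtle program step by step:
Start: pos=(0,0), heading=0, pen down
FD 16: (0,0) -> (16,0) [heading=0, draw]
RT 60: heading 0 -> 300
PU: pen up
PD: pen down
RT 144: heading 300 -> 156
RT 251: heading 156 -> 265
Final: pos=(16,0), heading=265, 1 segment(s) drawn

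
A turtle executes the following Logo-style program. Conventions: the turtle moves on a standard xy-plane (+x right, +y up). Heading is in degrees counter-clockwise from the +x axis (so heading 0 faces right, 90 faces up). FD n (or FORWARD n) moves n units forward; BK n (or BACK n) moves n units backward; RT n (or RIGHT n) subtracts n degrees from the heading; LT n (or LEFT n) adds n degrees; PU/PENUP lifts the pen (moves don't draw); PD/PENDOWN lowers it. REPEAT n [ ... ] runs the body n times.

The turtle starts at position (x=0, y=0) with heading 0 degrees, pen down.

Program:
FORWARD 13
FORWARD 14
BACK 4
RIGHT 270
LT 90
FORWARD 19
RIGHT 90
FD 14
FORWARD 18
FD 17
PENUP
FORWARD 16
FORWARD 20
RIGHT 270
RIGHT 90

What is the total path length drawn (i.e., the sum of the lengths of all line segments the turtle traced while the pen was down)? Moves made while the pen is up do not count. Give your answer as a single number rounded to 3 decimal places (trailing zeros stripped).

Executing turtle program step by step:
Start: pos=(0,0), heading=0, pen down
FD 13: (0,0) -> (13,0) [heading=0, draw]
FD 14: (13,0) -> (27,0) [heading=0, draw]
BK 4: (27,0) -> (23,0) [heading=0, draw]
RT 270: heading 0 -> 90
LT 90: heading 90 -> 180
FD 19: (23,0) -> (4,0) [heading=180, draw]
RT 90: heading 180 -> 90
FD 14: (4,0) -> (4,14) [heading=90, draw]
FD 18: (4,14) -> (4,32) [heading=90, draw]
FD 17: (4,32) -> (4,49) [heading=90, draw]
PU: pen up
FD 16: (4,49) -> (4,65) [heading=90, move]
FD 20: (4,65) -> (4,85) [heading=90, move]
RT 270: heading 90 -> 180
RT 90: heading 180 -> 90
Final: pos=(4,85), heading=90, 7 segment(s) drawn

Segment lengths:
  seg 1: (0,0) -> (13,0), length = 13
  seg 2: (13,0) -> (27,0), length = 14
  seg 3: (27,0) -> (23,0), length = 4
  seg 4: (23,0) -> (4,0), length = 19
  seg 5: (4,0) -> (4,14), length = 14
  seg 6: (4,14) -> (4,32), length = 18
  seg 7: (4,32) -> (4,49), length = 17
Total = 99

Answer: 99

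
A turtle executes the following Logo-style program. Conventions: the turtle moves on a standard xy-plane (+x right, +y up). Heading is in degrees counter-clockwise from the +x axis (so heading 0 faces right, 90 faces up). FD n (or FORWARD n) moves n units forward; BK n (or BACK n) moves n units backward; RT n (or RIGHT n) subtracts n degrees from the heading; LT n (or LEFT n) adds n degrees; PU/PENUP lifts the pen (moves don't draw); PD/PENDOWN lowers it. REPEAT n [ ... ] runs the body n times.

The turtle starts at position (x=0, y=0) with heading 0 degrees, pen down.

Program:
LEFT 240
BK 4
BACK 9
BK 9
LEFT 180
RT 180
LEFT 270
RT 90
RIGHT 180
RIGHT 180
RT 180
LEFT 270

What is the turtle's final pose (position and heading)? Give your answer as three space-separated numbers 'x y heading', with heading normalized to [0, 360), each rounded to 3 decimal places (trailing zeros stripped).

Executing turtle program step by step:
Start: pos=(0,0), heading=0, pen down
LT 240: heading 0 -> 240
BK 4: (0,0) -> (2,3.464) [heading=240, draw]
BK 9: (2,3.464) -> (6.5,11.258) [heading=240, draw]
BK 9: (6.5,11.258) -> (11,19.053) [heading=240, draw]
LT 180: heading 240 -> 60
RT 180: heading 60 -> 240
LT 270: heading 240 -> 150
RT 90: heading 150 -> 60
RT 180: heading 60 -> 240
RT 180: heading 240 -> 60
RT 180: heading 60 -> 240
LT 270: heading 240 -> 150
Final: pos=(11,19.053), heading=150, 3 segment(s) drawn

Answer: 11 19.053 150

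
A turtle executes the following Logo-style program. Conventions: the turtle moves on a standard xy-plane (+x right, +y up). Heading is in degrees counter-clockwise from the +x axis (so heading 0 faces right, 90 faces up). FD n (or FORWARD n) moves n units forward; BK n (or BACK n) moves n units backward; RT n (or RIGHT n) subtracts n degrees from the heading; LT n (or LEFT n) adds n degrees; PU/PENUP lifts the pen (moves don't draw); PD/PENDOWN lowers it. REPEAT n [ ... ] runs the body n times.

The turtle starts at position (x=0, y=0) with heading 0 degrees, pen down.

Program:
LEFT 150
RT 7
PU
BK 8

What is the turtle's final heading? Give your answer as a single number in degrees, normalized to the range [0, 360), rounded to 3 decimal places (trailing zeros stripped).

Executing turtle program step by step:
Start: pos=(0,0), heading=0, pen down
LT 150: heading 0 -> 150
RT 7: heading 150 -> 143
PU: pen up
BK 8: (0,0) -> (6.389,-4.815) [heading=143, move]
Final: pos=(6.389,-4.815), heading=143, 0 segment(s) drawn

Answer: 143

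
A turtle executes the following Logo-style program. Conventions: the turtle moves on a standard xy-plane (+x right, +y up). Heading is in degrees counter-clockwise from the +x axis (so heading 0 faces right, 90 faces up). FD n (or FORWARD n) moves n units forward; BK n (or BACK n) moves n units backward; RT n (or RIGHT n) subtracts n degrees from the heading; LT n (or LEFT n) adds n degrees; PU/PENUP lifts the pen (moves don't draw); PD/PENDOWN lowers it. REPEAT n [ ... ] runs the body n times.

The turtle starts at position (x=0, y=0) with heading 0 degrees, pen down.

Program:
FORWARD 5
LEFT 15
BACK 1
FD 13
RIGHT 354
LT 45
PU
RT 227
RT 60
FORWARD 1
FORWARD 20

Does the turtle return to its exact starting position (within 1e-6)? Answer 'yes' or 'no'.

Executing turtle program step by step:
Start: pos=(0,0), heading=0, pen down
FD 5: (0,0) -> (5,0) [heading=0, draw]
LT 15: heading 0 -> 15
BK 1: (5,0) -> (4.034,-0.259) [heading=15, draw]
FD 13: (4.034,-0.259) -> (16.591,3.106) [heading=15, draw]
RT 354: heading 15 -> 21
LT 45: heading 21 -> 66
PU: pen up
RT 227: heading 66 -> 199
RT 60: heading 199 -> 139
FD 1: (16.591,3.106) -> (15.836,3.762) [heading=139, move]
FD 20: (15.836,3.762) -> (0.742,16.883) [heading=139, move]
Final: pos=(0.742,16.883), heading=139, 3 segment(s) drawn

Start position: (0, 0)
Final position: (0.742, 16.883)
Distance = 16.899; >= 1e-6 -> NOT closed

Answer: no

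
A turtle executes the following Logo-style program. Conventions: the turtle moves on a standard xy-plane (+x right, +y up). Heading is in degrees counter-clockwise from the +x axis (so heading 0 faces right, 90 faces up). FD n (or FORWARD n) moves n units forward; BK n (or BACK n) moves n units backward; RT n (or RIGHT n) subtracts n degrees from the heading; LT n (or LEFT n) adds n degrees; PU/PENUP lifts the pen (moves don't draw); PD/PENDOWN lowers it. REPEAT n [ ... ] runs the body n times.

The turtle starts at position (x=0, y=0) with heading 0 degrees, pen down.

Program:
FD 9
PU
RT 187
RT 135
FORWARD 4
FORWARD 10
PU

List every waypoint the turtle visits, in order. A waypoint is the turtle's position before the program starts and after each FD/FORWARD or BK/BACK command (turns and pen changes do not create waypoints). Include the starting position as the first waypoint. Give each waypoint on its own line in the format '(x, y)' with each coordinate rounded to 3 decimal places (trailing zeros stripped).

Answer: (0, 0)
(9, 0)
(12.152, 2.463)
(20.032, 8.619)

Derivation:
Executing turtle program step by step:
Start: pos=(0,0), heading=0, pen down
FD 9: (0,0) -> (9,0) [heading=0, draw]
PU: pen up
RT 187: heading 0 -> 173
RT 135: heading 173 -> 38
FD 4: (9,0) -> (12.152,2.463) [heading=38, move]
FD 10: (12.152,2.463) -> (20.032,8.619) [heading=38, move]
PU: pen up
Final: pos=(20.032,8.619), heading=38, 1 segment(s) drawn
Waypoints (4 total):
(0, 0)
(9, 0)
(12.152, 2.463)
(20.032, 8.619)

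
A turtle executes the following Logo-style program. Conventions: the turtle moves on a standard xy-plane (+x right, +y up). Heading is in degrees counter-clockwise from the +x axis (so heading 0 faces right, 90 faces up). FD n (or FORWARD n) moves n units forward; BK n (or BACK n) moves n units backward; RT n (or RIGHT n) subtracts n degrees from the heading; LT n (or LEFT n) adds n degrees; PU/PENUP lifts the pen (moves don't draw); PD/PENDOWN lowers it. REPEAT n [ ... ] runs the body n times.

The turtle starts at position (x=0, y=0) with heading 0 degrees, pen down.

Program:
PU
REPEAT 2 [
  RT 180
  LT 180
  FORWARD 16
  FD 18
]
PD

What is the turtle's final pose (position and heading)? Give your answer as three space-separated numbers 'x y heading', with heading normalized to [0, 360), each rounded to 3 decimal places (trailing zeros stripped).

Executing turtle program step by step:
Start: pos=(0,0), heading=0, pen down
PU: pen up
REPEAT 2 [
  -- iteration 1/2 --
  RT 180: heading 0 -> 180
  LT 180: heading 180 -> 0
  FD 16: (0,0) -> (16,0) [heading=0, move]
  FD 18: (16,0) -> (34,0) [heading=0, move]
  -- iteration 2/2 --
  RT 180: heading 0 -> 180
  LT 180: heading 180 -> 0
  FD 16: (34,0) -> (50,0) [heading=0, move]
  FD 18: (50,0) -> (68,0) [heading=0, move]
]
PD: pen down
Final: pos=(68,0), heading=0, 0 segment(s) drawn

Answer: 68 0 0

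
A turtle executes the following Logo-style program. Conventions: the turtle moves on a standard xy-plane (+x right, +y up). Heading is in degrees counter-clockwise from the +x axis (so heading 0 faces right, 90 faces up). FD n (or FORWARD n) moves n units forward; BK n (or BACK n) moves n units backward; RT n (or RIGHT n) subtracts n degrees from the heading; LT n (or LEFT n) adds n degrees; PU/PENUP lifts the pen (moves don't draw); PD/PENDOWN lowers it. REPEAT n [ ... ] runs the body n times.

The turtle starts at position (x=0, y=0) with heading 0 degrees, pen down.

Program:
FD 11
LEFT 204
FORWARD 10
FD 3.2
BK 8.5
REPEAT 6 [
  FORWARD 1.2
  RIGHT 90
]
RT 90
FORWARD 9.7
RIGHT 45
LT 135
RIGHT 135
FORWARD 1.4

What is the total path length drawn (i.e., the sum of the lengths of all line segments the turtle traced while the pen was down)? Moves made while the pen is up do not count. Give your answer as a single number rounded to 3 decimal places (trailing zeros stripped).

Answer: 51

Derivation:
Executing turtle program step by step:
Start: pos=(0,0), heading=0, pen down
FD 11: (0,0) -> (11,0) [heading=0, draw]
LT 204: heading 0 -> 204
FD 10: (11,0) -> (1.865,-4.067) [heading=204, draw]
FD 3.2: (1.865,-4.067) -> (-1.059,-5.369) [heading=204, draw]
BK 8.5: (-1.059,-5.369) -> (6.706,-1.912) [heading=204, draw]
REPEAT 6 [
  -- iteration 1/6 --
  FD 1.2: (6.706,-1.912) -> (5.61,-2.4) [heading=204, draw]
  RT 90: heading 204 -> 114
  -- iteration 2/6 --
  FD 1.2: (5.61,-2.4) -> (5.122,-1.303) [heading=114, draw]
  RT 90: heading 114 -> 24
  -- iteration 3/6 --
  FD 1.2: (5.122,-1.303) -> (6.218,-0.815) [heading=24, draw]
  RT 90: heading 24 -> 294
  -- iteration 4/6 --
  FD 1.2: (6.218,-0.815) -> (6.706,-1.912) [heading=294, draw]
  RT 90: heading 294 -> 204
  -- iteration 5/6 --
  FD 1.2: (6.706,-1.912) -> (5.61,-2.4) [heading=204, draw]
  RT 90: heading 204 -> 114
  -- iteration 6/6 --
  FD 1.2: (5.61,-2.4) -> (5.122,-1.303) [heading=114, draw]
  RT 90: heading 114 -> 24
]
RT 90: heading 24 -> 294
FD 9.7: (5.122,-1.303) -> (9.067,-10.165) [heading=294, draw]
RT 45: heading 294 -> 249
LT 135: heading 249 -> 24
RT 135: heading 24 -> 249
FD 1.4: (9.067,-10.165) -> (8.566,-11.472) [heading=249, draw]
Final: pos=(8.566,-11.472), heading=249, 12 segment(s) drawn

Segment lengths:
  seg 1: (0,0) -> (11,0), length = 11
  seg 2: (11,0) -> (1.865,-4.067), length = 10
  seg 3: (1.865,-4.067) -> (-1.059,-5.369), length = 3.2
  seg 4: (-1.059,-5.369) -> (6.706,-1.912), length = 8.5
  seg 5: (6.706,-1.912) -> (5.61,-2.4), length = 1.2
  seg 6: (5.61,-2.4) -> (5.122,-1.303), length = 1.2
  seg 7: (5.122,-1.303) -> (6.218,-0.815), length = 1.2
  seg 8: (6.218,-0.815) -> (6.706,-1.912), length = 1.2
  seg 9: (6.706,-1.912) -> (5.61,-2.4), length = 1.2
  seg 10: (5.61,-2.4) -> (5.122,-1.303), length = 1.2
  seg 11: (5.122,-1.303) -> (9.067,-10.165), length = 9.7
  seg 12: (9.067,-10.165) -> (8.566,-11.472), length = 1.4
Total = 51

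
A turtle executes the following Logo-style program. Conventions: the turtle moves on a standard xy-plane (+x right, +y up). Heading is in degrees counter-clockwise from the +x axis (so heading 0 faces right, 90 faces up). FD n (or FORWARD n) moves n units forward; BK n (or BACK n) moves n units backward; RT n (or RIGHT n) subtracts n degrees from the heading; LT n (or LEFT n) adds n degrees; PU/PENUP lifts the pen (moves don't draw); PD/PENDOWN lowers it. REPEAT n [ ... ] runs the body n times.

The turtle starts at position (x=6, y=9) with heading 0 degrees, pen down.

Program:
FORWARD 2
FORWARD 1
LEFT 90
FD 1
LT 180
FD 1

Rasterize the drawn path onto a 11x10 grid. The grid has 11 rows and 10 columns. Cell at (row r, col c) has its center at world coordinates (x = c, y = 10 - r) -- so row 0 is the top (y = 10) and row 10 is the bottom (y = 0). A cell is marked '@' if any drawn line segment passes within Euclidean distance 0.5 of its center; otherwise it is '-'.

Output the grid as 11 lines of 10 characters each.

Segment 0: (6,9) -> (8,9)
Segment 1: (8,9) -> (9,9)
Segment 2: (9,9) -> (9,10)
Segment 3: (9,10) -> (9,9)

Answer: ---------@
------@@@@
----------
----------
----------
----------
----------
----------
----------
----------
----------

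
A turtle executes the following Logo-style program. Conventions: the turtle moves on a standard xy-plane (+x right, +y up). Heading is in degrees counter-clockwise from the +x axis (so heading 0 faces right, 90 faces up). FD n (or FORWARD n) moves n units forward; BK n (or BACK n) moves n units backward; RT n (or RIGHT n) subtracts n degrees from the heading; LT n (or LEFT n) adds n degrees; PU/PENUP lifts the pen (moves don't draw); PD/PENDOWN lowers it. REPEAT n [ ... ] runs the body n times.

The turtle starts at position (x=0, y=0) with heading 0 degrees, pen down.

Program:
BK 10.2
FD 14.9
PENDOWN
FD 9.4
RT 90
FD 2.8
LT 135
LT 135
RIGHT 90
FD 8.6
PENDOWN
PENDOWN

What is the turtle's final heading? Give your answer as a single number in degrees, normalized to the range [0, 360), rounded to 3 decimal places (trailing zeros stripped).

Answer: 90

Derivation:
Executing turtle program step by step:
Start: pos=(0,0), heading=0, pen down
BK 10.2: (0,0) -> (-10.2,0) [heading=0, draw]
FD 14.9: (-10.2,0) -> (4.7,0) [heading=0, draw]
PD: pen down
FD 9.4: (4.7,0) -> (14.1,0) [heading=0, draw]
RT 90: heading 0 -> 270
FD 2.8: (14.1,0) -> (14.1,-2.8) [heading=270, draw]
LT 135: heading 270 -> 45
LT 135: heading 45 -> 180
RT 90: heading 180 -> 90
FD 8.6: (14.1,-2.8) -> (14.1,5.8) [heading=90, draw]
PD: pen down
PD: pen down
Final: pos=(14.1,5.8), heading=90, 5 segment(s) drawn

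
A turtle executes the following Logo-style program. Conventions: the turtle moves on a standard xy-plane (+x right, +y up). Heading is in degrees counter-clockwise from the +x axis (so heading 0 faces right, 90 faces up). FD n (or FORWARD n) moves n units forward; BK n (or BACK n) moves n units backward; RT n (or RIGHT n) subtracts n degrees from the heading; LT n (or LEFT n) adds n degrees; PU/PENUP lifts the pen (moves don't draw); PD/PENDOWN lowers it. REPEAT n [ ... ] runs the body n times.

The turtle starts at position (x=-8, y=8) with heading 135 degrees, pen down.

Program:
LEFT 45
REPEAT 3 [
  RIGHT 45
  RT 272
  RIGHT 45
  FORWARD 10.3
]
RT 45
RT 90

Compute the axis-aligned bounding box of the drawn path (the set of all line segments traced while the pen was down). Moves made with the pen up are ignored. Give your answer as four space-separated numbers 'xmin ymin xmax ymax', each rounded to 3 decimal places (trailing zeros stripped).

Answer: -38.812 8 -8 10.155

Derivation:
Executing turtle program step by step:
Start: pos=(-8,8), heading=135, pen down
LT 45: heading 135 -> 180
REPEAT 3 [
  -- iteration 1/3 --
  RT 45: heading 180 -> 135
  RT 272: heading 135 -> 223
  RT 45: heading 223 -> 178
  FD 10.3: (-8,8) -> (-18.294,8.359) [heading=178, draw]
  -- iteration 2/3 --
  RT 45: heading 178 -> 133
  RT 272: heading 133 -> 221
  RT 45: heading 221 -> 176
  FD 10.3: (-18.294,8.359) -> (-28.569,9.078) [heading=176, draw]
  -- iteration 3/3 --
  RT 45: heading 176 -> 131
  RT 272: heading 131 -> 219
  RT 45: heading 219 -> 174
  FD 10.3: (-28.569,9.078) -> (-38.812,10.155) [heading=174, draw]
]
RT 45: heading 174 -> 129
RT 90: heading 129 -> 39
Final: pos=(-38.812,10.155), heading=39, 3 segment(s) drawn

Segment endpoints: x in {-38.812, -28.569, -18.294, -8}, y in {8, 8.359, 9.078, 10.155}
xmin=-38.812, ymin=8, xmax=-8, ymax=10.155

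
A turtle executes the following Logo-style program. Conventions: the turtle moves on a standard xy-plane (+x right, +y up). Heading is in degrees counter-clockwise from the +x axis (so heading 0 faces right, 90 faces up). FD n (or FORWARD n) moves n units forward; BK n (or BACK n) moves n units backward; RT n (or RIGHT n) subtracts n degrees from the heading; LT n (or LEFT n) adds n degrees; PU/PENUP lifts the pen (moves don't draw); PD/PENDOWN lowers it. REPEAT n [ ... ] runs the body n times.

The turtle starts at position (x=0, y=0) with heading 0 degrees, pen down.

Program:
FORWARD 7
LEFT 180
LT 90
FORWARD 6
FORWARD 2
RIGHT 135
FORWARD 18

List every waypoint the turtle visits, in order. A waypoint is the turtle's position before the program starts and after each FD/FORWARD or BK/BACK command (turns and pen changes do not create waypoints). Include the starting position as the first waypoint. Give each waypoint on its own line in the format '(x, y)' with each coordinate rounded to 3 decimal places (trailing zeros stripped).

Answer: (0, 0)
(7, 0)
(7, -6)
(7, -8)
(-5.728, 4.728)

Derivation:
Executing turtle program step by step:
Start: pos=(0,0), heading=0, pen down
FD 7: (0,0) -> (7,0) [heading=0, draw]
LT 180: heading 0 -> 180
LT 90: heading 180 -> 270
FD 6: (7,0) -> (7,-6) [heading=270, draw]
FD 2: (7,-6) -> (7,-8) [heading=270, draw]
RT 135: heading 270 -> 135
FD 18: (7,-8) -> (-5.728,4.728) [heading=135, draw]
Final: pos=(-5.728,4.728), heading=135, 4 segment(s) drawn
Waypoints (5 total):
(0, 0)
(7, 0)
(7, -6)
(7, -8)
(-5.728, 4.728)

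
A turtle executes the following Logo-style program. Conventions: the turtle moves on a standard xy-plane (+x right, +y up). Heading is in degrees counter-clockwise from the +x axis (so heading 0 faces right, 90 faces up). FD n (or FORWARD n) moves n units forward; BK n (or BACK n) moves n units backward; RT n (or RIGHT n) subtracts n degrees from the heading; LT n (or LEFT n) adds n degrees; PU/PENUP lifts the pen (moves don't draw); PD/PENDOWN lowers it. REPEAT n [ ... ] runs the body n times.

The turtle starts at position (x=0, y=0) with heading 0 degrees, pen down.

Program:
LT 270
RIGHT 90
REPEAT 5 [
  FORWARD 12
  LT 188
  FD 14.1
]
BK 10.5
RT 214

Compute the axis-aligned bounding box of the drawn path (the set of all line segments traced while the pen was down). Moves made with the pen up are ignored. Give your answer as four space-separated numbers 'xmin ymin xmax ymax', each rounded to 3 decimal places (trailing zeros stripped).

Answer: -12 -6.777 13.846 7.054

Derivation:
Executing turtle program step by step:
Start: pos=(0,0), heading=0, pen down
LT 270: heading 0 -> 270
RT 90: heading 270 -> 180
REPEAT 5 [
  -- iteration 1/5 --
  FD 12: (0,0) -> (-12,0) [heading=180, draw]
  LT 188: heading 180 -> 8
  FD 14.1: (-12,0) -> (1.963,1.962) [heading=8, draw]
  -- iteration 2/5 --
  FD 12: (1.963,1.962) -> (13.846,3.632) [heading=8, draw]
  LT 188: heading 8 -> 196
  FD 14.1: (13.846,3.632) -> (0.292,-0.254) [heading=196, draw]
  -- iteration 3/5 --
  FD 12: (0.292,-0.254) -> (-11.243,-3.562) [heading=196, draw]
  LT 188: heading 196 -> 24
  FD 14.1: (-11.243,-3.562) -> (1.638,2.173) [heading=24, draw]
  -- iteration 4/5 --
  FD 12: (1.638,2.173) -> (12.601,7.054) [heading=24, draw]
  LT 188: heading 24 -> 212
  FD 14.1: (12.601,7.054) -> (0.643,-0.418) [heading=212, draw]
  -- iteration 5/5 --
  FD 12: (0.643,-0.418) -> (-9.533,-6.777) [heading=212, draw]
  LT 188: heading 212 -> 40
  FD 14.1: (-9.533,-6.777) -> (1.268,2.287) [heading=40, draw]
]
BK 10.5: (1.268,2.287) -> (-6.776,-4.463) [heading=40, draw]
RT 214: heading 40 -> 186
Final: pos=(-6.776,-4.463), heading=186, 11 segment(s) drawn

Segment endpoints: x in {-12, -11.243, -9.533, -6.776, 0, 0.292, 0.643, 1.268, 1.638, 1.963, 12.601, 13.846}, y in {-6.777, -4.463, -3.562, -0.418, -0.254, 0, 0, 1.962, 2.173, 2.287, 3.632, 7.054}
xmin=-12, ymin=-6.777, xmax=13.846, ymax=7.054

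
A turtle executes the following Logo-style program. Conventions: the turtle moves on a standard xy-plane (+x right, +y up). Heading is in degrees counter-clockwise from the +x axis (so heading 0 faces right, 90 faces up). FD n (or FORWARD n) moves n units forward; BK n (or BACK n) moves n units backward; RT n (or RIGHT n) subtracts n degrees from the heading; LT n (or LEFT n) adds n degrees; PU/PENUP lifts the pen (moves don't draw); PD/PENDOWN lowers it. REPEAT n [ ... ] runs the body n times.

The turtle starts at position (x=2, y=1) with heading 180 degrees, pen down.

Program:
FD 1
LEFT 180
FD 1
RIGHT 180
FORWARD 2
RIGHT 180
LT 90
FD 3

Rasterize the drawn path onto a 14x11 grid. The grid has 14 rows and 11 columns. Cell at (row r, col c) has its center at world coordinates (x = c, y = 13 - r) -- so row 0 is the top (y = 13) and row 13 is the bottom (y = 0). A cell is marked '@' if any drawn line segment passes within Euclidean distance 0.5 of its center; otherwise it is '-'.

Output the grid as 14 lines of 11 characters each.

Segment 0: (2,1) -> (1,1)
Segment 1: (1,1) -> (2,1)
Segment 2: (2,1) -> (0,1)
Segment 3: (0,1) -> (0,4)

Answer: -----------
-----------
-----------
-----------
-----------
-----------
-----------
-----------
-----------
@----------
@----------
@----------
@@@--------
-----------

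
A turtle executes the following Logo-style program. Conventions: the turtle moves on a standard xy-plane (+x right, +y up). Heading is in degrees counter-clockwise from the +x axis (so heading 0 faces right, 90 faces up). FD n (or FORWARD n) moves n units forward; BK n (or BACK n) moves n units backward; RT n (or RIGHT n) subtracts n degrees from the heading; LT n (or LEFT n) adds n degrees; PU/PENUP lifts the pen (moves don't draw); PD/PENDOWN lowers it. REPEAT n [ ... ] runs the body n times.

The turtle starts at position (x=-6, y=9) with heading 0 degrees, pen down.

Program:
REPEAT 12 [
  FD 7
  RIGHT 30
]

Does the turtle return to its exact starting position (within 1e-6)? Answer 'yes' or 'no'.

Answer: yes

Derivation:
Executing turtle program step by step:
Start: pos=(-6,9), heading=0, pen down
REPEAT 12 [
  -- iteration 1/12 --
  FD 7: (-6,9) -> (1,9) [heading=0, draw]
  RT 30: heading 0 -> 330
  -- iteration 2/12 --
  FD 7: (1,9) -> (7.062,5.5) [heading=330, draw]
  RT 30: heading 330 -> 300
  -- iteration 3/12 --
  FD 7: (7.062,5.5) -> (10.562,-0.562) [heading=300, draw]
  RT 30: heading 300 -> 270
  -- iteration 4/12 --
  FD 7: (10.562,-0.562) -> (10.562,-7.562) [heading=270, draw]
  RT 30: heading 270 -> 240
  -- iteration 5/12 --
  FD 7: (10.562,-7.562) -> (7.062,-13.624) [heading=240, draw]
  RT 30: heading 240 -> 210
  -- iteration 6/12 --
  FD 7: (7.062,-13.624) -> (1,-17.124) [heading=210, draw]
  RT 30: heading 210 -> 180
  -- iteration 7/12 --
  FD 7: (1,-17.124) -> (-6,-17.124) [heading=180, draw]
  RT 30: heading 180 -> 150
  -- iteration 8/12 --
  FD 7: (-6,-17.124) -> (-12.062,-13.624) [heading=150, draw]
  RT 30: heading 150 -> 120
  -- iteration 9/12 --
  FD 7: (-12.062,-13.624) -> (-15.562,-7.562) [heading=120, draw]
  RT 30: heading 120 -> 90
  -- iteration 10/12 --
  FD 7: (-15.562,-7.562) -> (-15.562,-0.562) [heading=90, draw]
  RT 30: heading 90 -> 60
  -- iteration 11/12 --
  FD 7: (-15.562,-0.562) -> (-12.062,5.5) [heading=60, draw]
  RT 30: heading 60 -> 30
  -- iteration 12/12 --
  FD 7: (-12.062,5.5) -> (-6,9) [heading=30, draw]
  RT 30: heading 30 -> 0
]
Final: pos=(-6,9), heading=0, 12 segment(s) drawn

Start position: (-6, 9)
Final position: (-6, 9)
Distance = 0; < 1e-6 -> CLOSED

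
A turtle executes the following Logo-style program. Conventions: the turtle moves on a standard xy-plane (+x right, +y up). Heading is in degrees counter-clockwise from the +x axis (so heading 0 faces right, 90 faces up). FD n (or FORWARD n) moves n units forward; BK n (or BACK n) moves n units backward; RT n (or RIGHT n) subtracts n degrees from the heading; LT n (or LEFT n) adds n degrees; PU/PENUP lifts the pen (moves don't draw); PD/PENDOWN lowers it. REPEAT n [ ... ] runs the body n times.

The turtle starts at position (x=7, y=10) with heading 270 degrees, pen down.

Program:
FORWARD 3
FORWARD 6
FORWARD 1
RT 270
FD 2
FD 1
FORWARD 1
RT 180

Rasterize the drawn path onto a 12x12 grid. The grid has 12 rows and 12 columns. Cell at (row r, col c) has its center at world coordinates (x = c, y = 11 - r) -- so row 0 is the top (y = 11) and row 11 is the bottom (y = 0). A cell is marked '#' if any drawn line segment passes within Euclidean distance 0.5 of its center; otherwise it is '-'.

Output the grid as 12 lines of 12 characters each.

Answer: ------------
-------#----
-------#----
-------#----
-------#----
-------#----
-------#----
-------#----
-------#----
-------#----
-------#----
-------#####

Derivation:
Segment 0: (7,10) -> (7,7)
Segment 1: (7,7) -> (7,1)
Segment 2: (7,1) -> (7,0)
Segment 3: (7,0) -> (9,0)
Segment 4: (9,0) -> (10,0)
Segment 5: (10,0) -> (11,0)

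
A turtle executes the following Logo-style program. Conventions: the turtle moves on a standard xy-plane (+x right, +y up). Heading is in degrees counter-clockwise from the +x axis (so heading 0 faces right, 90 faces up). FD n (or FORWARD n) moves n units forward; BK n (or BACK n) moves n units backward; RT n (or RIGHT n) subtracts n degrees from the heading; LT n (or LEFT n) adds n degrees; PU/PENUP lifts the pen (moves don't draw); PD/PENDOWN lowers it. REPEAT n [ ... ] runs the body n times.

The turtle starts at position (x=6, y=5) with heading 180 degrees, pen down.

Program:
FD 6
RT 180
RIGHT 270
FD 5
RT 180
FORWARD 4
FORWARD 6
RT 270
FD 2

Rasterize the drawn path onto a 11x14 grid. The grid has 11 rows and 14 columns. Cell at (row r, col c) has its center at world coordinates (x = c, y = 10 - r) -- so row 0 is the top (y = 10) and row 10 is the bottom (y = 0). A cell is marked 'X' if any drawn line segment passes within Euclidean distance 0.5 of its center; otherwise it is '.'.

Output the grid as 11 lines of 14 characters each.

Segment 0: (6,5) -> (0,5)
Segment 1: (0,5) -> (-0,10)
Segment 2: (-0,10) -> (0,6)
Segment 3: (0,6) -> (0,0)
Segment 4: (0,0) -> (2,0)

Answer: X.............
X.............
X.............
X.............
X.............
XXXXXXX.......
X.............
X.............
X.............
X.............
XXX...........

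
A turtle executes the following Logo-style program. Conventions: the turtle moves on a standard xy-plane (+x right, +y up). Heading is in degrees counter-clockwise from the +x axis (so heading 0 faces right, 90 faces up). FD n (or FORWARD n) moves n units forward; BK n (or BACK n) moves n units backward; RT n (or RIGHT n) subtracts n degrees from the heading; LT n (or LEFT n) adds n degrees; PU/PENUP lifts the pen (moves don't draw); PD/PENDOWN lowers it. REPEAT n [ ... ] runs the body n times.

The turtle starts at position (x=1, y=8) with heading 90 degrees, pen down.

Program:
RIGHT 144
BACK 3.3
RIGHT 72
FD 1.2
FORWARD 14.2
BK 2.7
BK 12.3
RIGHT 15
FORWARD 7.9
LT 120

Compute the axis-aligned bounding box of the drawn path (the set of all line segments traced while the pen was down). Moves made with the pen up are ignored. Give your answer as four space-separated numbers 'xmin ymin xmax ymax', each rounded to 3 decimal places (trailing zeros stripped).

Answer: -9.992 -1.789 1 10.67

Derivation:
Executing turtle program step by step:
Start: pos=(1,8), heading=90, pen down
RT 144: heading 90 -> 306
BK 3.3: (1,8) -> (-0.94,10.67) [heading=306, draw]
RT 72: heading 306 -> 234
FD 1.2: (-0.94,10.67) -> (-1.645,9.699) [heading=234, draw]
FD 14.2: (-1.645,9.699) -> (-9.992,-1.789) [heading=234, draw]
BK 2.7: (-9.992,-1.789) -> (-8.405,0.395) [heading=234, draw]
BK 12.3: (-8.405,0.395) -> (-1.175,10.346) [heading=234, draw]
RT 15: heading 234 -> 219
FD 7.9: (-1.175,10.346) -> (-7.314,5.375) [heading=219, draw]
LT 120: heading 219 -> 339
Final: pos=(-7.314,5.375), heading=339, 6 segment(s) drawn

Segment endpoints: x in {-9.992, -8.405, -7.314, -1.645, -1.175, -0.94, 1}, y in {-1.789, 0.395, 5.375, 8, 9.699, 10.346, 10.67}
xmin=-9.992, ymin=-1.789, xmax=1, ymax=10.67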